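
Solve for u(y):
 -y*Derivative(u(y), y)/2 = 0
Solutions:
 u(y) = C1


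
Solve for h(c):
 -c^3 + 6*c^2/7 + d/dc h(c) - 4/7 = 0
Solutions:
 h(c) = C1 + c^4/4 - 2*c^3/7 + 4*c/7


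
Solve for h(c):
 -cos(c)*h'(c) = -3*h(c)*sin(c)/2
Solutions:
 h(c) = C1/cos(c)^(3/2)


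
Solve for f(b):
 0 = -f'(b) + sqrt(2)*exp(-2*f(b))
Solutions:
 f(b) = log(-sqrt(C1 + 2*sqrt(2)*b))
 f(b) = log(C1 + 2*sqrt(2)*b)/2


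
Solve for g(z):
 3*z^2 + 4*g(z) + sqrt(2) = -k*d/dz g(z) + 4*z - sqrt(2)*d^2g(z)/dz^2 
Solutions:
 g(z) = C1*exp(sqrt(2)*z*(-k + sqrt(k^2 - 16*sqrt(2)))/4) + C2*exp(-sqrt(2)*z*(k + sqrt(k^2 - 16*sqrt(2)))/4) - 3*k^2/32 + 3*k*z/8 - k/4 - 3*z^2/4 + z + sqrt(2)/8


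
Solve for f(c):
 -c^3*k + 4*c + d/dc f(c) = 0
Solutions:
 f(c) = C1 + c^4*k/4 - 2*c^2


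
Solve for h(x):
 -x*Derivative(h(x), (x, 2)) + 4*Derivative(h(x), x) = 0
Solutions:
 h(x) = C1 + C2*x^5


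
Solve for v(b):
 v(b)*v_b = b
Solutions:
 v(b) = -sqrt(C1 + b^2)
 v(b) = sqrt(C1 + b^2)


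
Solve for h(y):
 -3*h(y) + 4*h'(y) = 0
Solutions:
 h(y) = C1*exp(3*y/4)


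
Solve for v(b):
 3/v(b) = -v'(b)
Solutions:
 v(b) = -sqrt(C1 - 6*b)
 v(b) = sqrt(C1 - 6*b)


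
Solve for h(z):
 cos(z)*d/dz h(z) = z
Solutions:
 h(z) = C1 + Integral(z/cos(z), z)


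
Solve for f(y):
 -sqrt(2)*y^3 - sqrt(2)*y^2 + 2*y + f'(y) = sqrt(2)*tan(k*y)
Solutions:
 f(y) = C1 + sqrt(2)*y^4/4 + sqrt(2)*y^3/3 - y^2 + sqrt(2)*Piecewise((-log(cos(k*y))/k, Ne(k, 0)), (0, True))


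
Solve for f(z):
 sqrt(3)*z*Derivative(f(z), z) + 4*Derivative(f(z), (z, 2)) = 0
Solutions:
 f(z) = C1 + C2*erf(sqrt(2)*3^(1/4)*z/4)


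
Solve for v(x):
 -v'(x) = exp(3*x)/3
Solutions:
 v(x) = C1 - exp(3*x)/9


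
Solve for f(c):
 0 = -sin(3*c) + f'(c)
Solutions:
 f(c) = C1 - cos(3*c)/3


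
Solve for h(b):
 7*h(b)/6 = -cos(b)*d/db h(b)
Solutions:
 h(b) = C1*(sin(b) - 1)^(7/12)/(sin(b) + 1)^(7/12)


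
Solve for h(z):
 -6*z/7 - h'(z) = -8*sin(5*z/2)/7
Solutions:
 h(z) = C1 - 3*z^2/7 - 16*cos(5*z/2)/35


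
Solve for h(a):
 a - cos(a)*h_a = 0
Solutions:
 h(a) = C1 + Integral(a/cos(a), a)


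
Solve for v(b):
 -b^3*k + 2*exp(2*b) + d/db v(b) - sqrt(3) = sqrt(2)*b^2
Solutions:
 v(b) = C1 + b^4*k/4 + sqrt(2)*b^3/3 + sqrt(3)*b - exp(2*b)


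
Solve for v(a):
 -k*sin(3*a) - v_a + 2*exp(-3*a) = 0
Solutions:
 v(a) = C1 + k*cos(3*a)/3 - 2*exp(-3*a)/3


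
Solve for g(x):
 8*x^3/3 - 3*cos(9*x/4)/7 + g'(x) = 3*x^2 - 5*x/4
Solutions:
 g(x) = C1 - 2*x^4/3 + x^3 - 5*x^2/8 + 4*sin(9*x/4)/21


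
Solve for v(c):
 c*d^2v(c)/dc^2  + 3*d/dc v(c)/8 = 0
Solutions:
 v(c) = C1 + C2*c^(5/8)


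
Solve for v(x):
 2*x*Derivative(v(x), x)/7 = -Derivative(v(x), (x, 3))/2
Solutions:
 v(x) = C1 + Integral(C2*airyai(-14^(2/3)*x/7) + C3*airybi(-14^(2/3)*x/7), x)


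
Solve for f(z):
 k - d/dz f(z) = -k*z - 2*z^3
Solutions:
 f(z) = C1 + k*z^2/2 + k*z + z^4/2


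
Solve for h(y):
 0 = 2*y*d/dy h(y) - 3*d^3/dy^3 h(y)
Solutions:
 h(y) = C1 + Integral(C2*airyai(2^(1/3)*3^(2/3)*y/3) + C3*airybi(2^(1/3)*3^(2/3)*y/3), y)


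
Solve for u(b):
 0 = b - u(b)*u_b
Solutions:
 u(b) = -sqrt(C1 + b^2)
 u(b) = sqrt(C1 + b^2)


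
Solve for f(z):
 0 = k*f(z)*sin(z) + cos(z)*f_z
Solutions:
 f(z) = C1*exp(k*log(cos(z)))


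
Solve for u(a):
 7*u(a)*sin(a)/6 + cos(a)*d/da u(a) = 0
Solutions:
 u(a) = C1*cos(a)^(7/6)


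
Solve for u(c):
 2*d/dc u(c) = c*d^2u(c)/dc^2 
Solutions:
 u(c) = C1 + C2*c^3


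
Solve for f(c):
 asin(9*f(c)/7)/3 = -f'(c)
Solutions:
 Integral(1/asin(9*_y/7), (_y, f(c))) = C1 - c/3


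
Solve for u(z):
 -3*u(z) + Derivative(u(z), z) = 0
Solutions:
 u(z) = C1*exp(3*z)


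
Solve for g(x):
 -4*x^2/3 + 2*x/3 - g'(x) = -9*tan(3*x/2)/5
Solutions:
 g(x) = C1 - 4*x^3/9 + x^2/3 - 6*log(cos(3*x/2))/5


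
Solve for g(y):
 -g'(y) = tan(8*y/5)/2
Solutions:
 g(y) = C1 + 5*log(cos(8*y/5))/16


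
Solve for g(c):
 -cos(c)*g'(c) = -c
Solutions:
 g(c) = C1 + Integral(c/cos(c), c)


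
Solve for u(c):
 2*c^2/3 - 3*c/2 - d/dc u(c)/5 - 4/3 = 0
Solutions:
 u(c) = C1 + 10*c^3/9 - 15*c^2/4 - 20*c/3


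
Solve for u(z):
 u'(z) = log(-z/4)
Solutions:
 u(z) = C1 + z*log(-z) + z*(-2*log(2) - 1)


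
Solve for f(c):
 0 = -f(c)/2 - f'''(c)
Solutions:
 f(c) = C3*exp(-2^(2/3)*c/2) + (C1*sin(2^(2/3)*sqrt(3)*c/4) + C2*cos(2^(2/3)*sqrt(3)*c/4))*exp(2^(2/3)*c/4)


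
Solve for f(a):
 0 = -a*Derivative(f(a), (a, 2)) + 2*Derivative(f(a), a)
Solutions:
 f(a) = C1 + C2*a^3


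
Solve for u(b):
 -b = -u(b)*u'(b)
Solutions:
 u(b) = -sqrt(C1 + b^2)
 u(b) = sqrt(C1 + b^2)


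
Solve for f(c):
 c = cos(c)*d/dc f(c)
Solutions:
 f(c) = C1 + Integral(c/cos(c), c)


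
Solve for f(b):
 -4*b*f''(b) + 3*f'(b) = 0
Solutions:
 f(b) = C1 + C2*b^(7/4)


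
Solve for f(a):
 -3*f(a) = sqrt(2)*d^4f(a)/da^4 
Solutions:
 f(a) = (C1*sin(2^(3/8)*3^(1/4)*a/2) + C2*cos(2^(3/8)*3^(1/4)*a/2))*exp(-2^(3/8)*3^(1/4)*a/2) + (C3*sin(2^(3/8)*3^(1/4)*a/2) + C4*cos(2^(3/8)*3^(1/4)*a/2))*exp(2^(3/8)*3^(1/4)*a/2)


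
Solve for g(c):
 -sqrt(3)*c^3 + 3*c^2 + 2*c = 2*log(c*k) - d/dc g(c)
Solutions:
 g(c) = C1 + sqrt(3)*c^4/4 - c^3 - c^2 + 2*c*log(c*k) - 2*c


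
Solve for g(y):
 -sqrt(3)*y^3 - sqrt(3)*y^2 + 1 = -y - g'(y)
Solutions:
 g(y) = C1 + sqrt(3)*y^4/4 + sqrt(3)*y^3/3 - y^2/2 - y


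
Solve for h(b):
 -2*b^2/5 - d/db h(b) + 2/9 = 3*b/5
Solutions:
 h(b) = C1 - 2*b^3/15 - 3*b^2/10 + 2*b/9


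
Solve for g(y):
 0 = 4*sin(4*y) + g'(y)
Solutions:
 g(y) = C1 + cos(4*y)


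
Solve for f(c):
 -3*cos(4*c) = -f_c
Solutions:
 f(c) = C1 + 3*sin(4*c)/4


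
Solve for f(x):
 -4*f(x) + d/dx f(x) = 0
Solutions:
 f(x) = C1*exp(4*x)


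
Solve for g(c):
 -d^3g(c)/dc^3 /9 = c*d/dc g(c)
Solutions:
 g(c) = C1 + Integral(C2*airyai(-3^(2/3)*c) + C3*airybi(-3^(2/3)*c), c)


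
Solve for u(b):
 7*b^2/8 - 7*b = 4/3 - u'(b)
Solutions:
 u(b) = C1 - 7*b^3/24 + 7*b^2/2 + 4*b/3


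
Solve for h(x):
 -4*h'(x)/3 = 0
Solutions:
 h(x) = C1


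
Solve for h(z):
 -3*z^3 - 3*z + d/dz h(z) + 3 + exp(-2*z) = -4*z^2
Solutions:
 h(z) = C1 + 3*z^4/4 - 4*z^3/3 + 3*z^2/2 - 3*z + exp(-2*z)/2


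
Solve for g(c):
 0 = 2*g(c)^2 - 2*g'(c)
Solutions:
 g(c) = -1/(C1 + c)


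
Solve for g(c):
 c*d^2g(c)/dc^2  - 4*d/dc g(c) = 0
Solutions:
 g(c) = C1 + C2*c^5


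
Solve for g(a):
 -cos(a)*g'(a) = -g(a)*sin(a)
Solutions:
 g(a) = C1/cos(a)


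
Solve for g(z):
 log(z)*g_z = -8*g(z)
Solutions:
 g(z) = C1*exp(-8*li(z))


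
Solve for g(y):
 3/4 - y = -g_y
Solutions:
 g(y) = C1 + y^2/2 - 3*y/4


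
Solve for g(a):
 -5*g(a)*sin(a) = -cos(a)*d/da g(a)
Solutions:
 g(a) = C1/cos(a)^5


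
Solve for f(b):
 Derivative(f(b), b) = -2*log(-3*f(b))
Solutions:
 Integral(1/(log(-_y) + log(3)), (_y, f(b)))/2 = C1 - b


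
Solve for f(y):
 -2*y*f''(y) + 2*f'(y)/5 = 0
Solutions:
 f(y) = C1 + C2*y^(6/5)


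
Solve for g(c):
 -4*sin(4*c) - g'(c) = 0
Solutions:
 g(c) = C1 + cos(4*c)


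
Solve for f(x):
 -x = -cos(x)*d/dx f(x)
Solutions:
 f(x) = C1 + Integral(x/cos(x), x)


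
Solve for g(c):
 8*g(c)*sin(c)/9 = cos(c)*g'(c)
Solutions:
 g(c) = C1/cos(c)^(8/9)


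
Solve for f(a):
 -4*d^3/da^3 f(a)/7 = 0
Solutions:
 f(a) = C1 + C2*a + C3*a^2


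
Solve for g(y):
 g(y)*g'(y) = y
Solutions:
 g(y) = -sqrt(C1 + y^2)
 g(y) = sqrt(C1 + y^2)


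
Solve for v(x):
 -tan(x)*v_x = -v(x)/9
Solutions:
 v(x) = C1*sin(x)^(1/9)


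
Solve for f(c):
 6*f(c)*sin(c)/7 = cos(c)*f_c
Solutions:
 f(c) = C1/cos(c)^(6/7)


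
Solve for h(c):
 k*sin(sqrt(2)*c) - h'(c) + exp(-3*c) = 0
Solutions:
 h(c) = C1 - sqrt(2)*k*cos(sqrt(2)*c)/2 - exp(-3*c)/3


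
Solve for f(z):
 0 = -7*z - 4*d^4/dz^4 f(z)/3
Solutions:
 f(z) = C1 + C2*z + C3*z^2 + C4*z^3 - 7*z^5/160


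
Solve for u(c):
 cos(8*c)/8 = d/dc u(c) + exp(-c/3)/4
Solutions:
 u(c) = C1 + sin(8*c)/64 + 3*exp(-c/3)/4


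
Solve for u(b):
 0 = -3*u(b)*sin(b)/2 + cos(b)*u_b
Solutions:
 u(b) = C1/cos(b)^(3/2)


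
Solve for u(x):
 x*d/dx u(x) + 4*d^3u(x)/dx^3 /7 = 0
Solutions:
 u(x) = C1 + Integral(C2*airyai(-14^(1/3)*x/2) + C3*airybi(-14^(1/3)*x/2), x)


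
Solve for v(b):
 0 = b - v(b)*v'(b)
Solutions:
 v(b) = -sqrt(C1 + b^2)
 v(b) = sqrt(C1 + b^2)


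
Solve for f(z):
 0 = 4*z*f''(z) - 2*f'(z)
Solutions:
 f(z) = C1 + C2*z^(3/2)


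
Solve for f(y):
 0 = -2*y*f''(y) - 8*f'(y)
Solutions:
 f(y) = C1 + C2/y^3


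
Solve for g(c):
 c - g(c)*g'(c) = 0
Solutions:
 g(c) = -sqrt(C1 + c^2)
 g(c) = sqrt(C1 + c^2)


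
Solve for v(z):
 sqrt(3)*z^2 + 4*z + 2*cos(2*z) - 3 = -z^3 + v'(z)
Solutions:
 v(z) = C1 + z^4/4 + sqrt(3)*z^3/3 + 2*z^2 - 3*z + sin(2*z)


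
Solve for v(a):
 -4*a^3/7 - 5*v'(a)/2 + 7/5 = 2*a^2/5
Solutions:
 v(a) = C1 - 2*a^4/35 - 4*a^3/75 + 14*a/25


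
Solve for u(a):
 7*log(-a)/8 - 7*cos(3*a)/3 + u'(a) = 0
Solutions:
 u(a) = C1 - 7*a*log(-a)/8 + 7*a/8 + 7*sin(3*a)/9


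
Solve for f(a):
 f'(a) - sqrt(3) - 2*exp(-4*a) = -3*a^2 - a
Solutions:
 f(a) = C1 - a^3 - a^2/2 + sqrt(3)*a - exp(-4*a)/2


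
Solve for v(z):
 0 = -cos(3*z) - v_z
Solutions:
 v(z) = C1 - sin(3*z)/3


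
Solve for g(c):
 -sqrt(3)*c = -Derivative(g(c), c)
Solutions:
 g(c) = C1 + sqrt(3)*c^2/2


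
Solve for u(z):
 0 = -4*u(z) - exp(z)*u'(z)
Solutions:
 u(z) = C1*exp(4*exp(-z))


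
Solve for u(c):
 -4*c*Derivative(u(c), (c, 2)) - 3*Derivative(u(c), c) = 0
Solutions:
 u(c) = C1 + C2*c^(1/4)


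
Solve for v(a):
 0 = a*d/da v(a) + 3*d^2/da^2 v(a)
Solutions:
 v(a) = C1 + C2*erf(sqrt(6)*a/6)


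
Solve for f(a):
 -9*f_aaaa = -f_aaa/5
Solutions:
 f(a) = C1 + C2*a + C3*a^2 + C4*exp(a/45)


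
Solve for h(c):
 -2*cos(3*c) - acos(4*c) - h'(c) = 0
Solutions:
 h(c) = C1 - c*acos(4*c) + sqrt(1 - 16*c^2)/4 - 2*sin(3*c)/3


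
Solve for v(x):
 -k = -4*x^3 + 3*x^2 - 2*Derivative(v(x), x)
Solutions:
 v(x) = C1 + k*x/2 - x^4/2 + x^3/2


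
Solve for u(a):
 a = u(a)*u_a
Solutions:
 u(a) = -sqrt(C1 + a^2)
 u(a) = sqrt(C1 + a^2)


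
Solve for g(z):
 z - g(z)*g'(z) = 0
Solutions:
 g(z) = -sqrt(C1 + z^2)
 g(z) = sqrt(C1 + z^2)


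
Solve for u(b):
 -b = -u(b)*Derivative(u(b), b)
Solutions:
 u(b) = -sqrt(C1 + b^2)
 u(b) = sqrt(C1 + b^2)


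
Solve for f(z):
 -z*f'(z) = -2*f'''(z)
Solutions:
 f(z) = C1 + Integral(C2*airyai(2^(2/3)*z/2) + C3*airybi(2^(2/3)*z/2), z)


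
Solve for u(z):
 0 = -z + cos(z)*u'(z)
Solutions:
 u(z) = C1 + Integral(z/cos(z), z)


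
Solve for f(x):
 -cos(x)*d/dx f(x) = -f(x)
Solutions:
 f(x) = C1*sqrt(sin(x) + 1)/sqrt(sin(x) - 1)


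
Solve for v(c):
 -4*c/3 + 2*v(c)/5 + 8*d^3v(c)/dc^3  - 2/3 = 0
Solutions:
 v(c) = C3*exp(-50^(1/3)*c/10) + 10*c/3 + (C1*sin(sqrt(3)*50^(1/3)*c/20) + C2*cos(sqrt(3)*50^(1/3)*c/20))*exp(50^(1/3)*c/20) + 5/3


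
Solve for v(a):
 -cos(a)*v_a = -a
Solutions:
 v(a) = C1 + Integral(a/cos(a), a)


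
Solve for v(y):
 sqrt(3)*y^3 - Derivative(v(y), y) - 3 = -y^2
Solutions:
 v(y) = C1 + sqrt(3)*y^4/4 + y^3/3 - 3*y


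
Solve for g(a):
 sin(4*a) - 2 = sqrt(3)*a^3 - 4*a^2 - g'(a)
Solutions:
 g(a) = C1 + sqrt(3)*a^4/4 - 4*a^3/3 + 2*a + cos(4*a)/4


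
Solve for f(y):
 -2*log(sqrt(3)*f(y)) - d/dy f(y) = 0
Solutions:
 Integral(1/(2*log(_y) + log(3)), (_y, f(y))) = C1 - y


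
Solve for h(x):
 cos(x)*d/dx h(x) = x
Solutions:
 h(x) = C1 + Integral(x/cos(x), x)


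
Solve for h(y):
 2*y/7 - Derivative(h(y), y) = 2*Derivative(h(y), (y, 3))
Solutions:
 h(y) = C1 + C2*sin(sqrt(2)*y/2) + C3*cos(sqrt(2)*y/2) + y^2/7


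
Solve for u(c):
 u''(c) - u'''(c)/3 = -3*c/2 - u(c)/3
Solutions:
 u(c) = C1*exp(c*(-2^(2/3)*(sqrt(5) + 3)^(1/3)/4 - 2^(1/3)/(2*(sqrt(5) + 3)^(1/3)) + 1))*sin(2^(1/3)*sqrt(3)*c*(-2^(1/3)*(sqrt(5) + 3)^(1/3) + 2/(sqrt(5) + 3)^(1/3))/4) + C2*exp(c*(-2^(2/3)*(sqrt(5) + 3)^(1/3)/4 - 2^(1/3)/(2*(sqrt(5) + 3)^(1/3)) + 1))*cos(2^(1/3)*sqrt(3)*c*(-2^(1/3)*(sqrt(5) + 3)^(1/3) + 2/(sqrt(5) + 3)^(1/3))/4) + C3*exp(c*(2^(1/3)/(sqrt(5) + 3)^(1/3) + 1 + 2^(2/3)*(sqrt(5) + 3)^(1/3)/2)) - 9*c/2


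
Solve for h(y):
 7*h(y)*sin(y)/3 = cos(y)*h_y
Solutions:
 h(y) = C1/cos(y)^(7/3)


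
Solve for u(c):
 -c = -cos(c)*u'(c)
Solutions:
 u(c) = C1 + Integral(c/cos(c), c)


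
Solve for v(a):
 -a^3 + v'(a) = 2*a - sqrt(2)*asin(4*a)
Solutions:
 v(a) = C1 + a^4/4 + a^2 - sqrt(2)*(a*asin(4*a) + sqrt(1 - 16*a^2)/4)


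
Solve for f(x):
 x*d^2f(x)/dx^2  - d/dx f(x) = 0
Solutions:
 f(x) = C1 + C2*x^2


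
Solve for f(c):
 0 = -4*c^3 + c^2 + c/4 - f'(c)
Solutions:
 f(c) = C1 - c^4 + c^3/3 + c^2/8


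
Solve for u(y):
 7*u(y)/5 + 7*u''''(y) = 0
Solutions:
 u(y) = (C1*sin(sqrt(2)*5^(3/4)*y/10) + C2*cos(sqrt(2)*5^(3/4)*y/10))*exp(-sqrt(2)*5^(3/4)*y/10) + (C3*sin(sqrt(2)*5^(3/4)*y/10) + C4*cos(sqrt(2)*5^(3/4)*y/10))*exp(sqrt(2)*5^(3/4)*y/10)


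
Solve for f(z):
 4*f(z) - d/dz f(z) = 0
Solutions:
 f(z) = C1*exp(4*z)


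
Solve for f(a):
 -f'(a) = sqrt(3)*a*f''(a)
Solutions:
 f(a) = C1 + C2*a^(1 - sqrt(3)/3)


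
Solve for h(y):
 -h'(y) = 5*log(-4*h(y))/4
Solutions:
 4*Integral(1/(log(-_y) + 2*log(2)), (_y, h(y)))/5 = C1 - y


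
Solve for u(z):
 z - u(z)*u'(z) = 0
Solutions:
 u(z) = -sqrt(C1 + z^2)
 u(z) = sqrt(C1 + z^2)


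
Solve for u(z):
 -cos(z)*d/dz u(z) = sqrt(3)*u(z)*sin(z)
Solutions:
 u(z) = C1*cos(z)^(sqrt(3))


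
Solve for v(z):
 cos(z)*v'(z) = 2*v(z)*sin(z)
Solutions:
 v(z) = C1/cos(z)^2


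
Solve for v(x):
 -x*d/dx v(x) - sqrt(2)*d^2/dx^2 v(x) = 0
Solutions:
 v(x) = C1 + C2*erf(2^(1/4)*x/2)


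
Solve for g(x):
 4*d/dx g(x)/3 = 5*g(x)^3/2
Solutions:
 g(x) = -2*sqrt(-1/(C1 + 15*x))
 g(x) = 2*sqrt(-1/(C1 + 15*x))


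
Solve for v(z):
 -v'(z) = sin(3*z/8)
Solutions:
 v(z) = C1 + 8*cos(3*z/8)/3


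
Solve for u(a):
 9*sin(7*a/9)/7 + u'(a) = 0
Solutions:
 u(a) = C1 + 81*cos(7*a/9)/49


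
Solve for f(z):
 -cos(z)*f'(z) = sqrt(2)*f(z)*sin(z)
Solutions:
 f(z) = C1*cos(z)^(sqrt(2))


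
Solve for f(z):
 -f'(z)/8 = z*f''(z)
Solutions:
 f(z) = C1 + C2*z^(7/8)


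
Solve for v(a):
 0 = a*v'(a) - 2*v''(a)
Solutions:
 v(a) = C1 + C2*erfi(a/2)


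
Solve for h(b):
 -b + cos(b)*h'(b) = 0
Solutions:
 h(b) = C1 + Integral(b/cos(b), b)


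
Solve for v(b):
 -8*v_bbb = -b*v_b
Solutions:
 v(b) = C1 + Integral(C2*airyai(b/2) + C3*airybi(b/2), b)


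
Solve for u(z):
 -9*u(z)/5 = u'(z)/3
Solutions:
 u(z) = C1*exp(-27*z/5)


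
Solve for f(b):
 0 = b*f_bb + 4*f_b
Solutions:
 f(b) = C1 + C2/b^3


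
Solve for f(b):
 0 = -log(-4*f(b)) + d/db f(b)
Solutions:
 -Integral(1/(log(-_y) + 2*log(2)), (_y, f(b))) = C1 - b


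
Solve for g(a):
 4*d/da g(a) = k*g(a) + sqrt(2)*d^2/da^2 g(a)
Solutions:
 g(a) = C1*exp(sqrt(2)*a*(1 - sqrt(-sqrt(2)*k + 4)/2)) + C2*exp(sqrt(2)*a*(sqrt(-sqrt(2)*k + 4)/2 + 1))


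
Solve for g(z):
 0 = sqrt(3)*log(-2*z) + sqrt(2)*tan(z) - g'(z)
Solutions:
 g(z) = C1 + sqrt(3)*z*(log(-z) - 1) + sqrt(3)*z*log(2) - sqrt(2)*log(cos(z))


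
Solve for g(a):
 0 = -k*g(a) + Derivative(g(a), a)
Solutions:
 g(a) = C1*exp(a*k)


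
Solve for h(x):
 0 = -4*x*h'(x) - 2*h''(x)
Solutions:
 h(x) = C1 + C2*erf(x)


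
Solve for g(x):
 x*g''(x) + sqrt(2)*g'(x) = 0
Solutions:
 g(x) = C1 + C2*x^(1 - sqrt(2))


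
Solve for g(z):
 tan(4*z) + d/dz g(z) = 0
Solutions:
 g(z) = C1 + log(cos(4*z))/4


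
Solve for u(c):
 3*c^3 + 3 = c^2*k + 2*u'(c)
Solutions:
 u(c) = C1 + 3*c^4/8 - c^3*k/6 + 3*c/2


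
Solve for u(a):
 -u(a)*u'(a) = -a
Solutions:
 u(a) = -sqrt(C1 + a^2)
 u(a) = sqrt(C1 + a^2)


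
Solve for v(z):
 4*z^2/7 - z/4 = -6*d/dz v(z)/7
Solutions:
 v(z) = C1 - 2*z^3/9 + 7*z^2/48


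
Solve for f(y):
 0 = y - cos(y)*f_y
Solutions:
 f(y) = C1 + Integral(y/cos(y), y)


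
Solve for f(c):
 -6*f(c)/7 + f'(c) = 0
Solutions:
 f(c) = C1*exp(6*c/7)


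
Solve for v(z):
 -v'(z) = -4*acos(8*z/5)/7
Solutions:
 v(z) = C1 + 4*z*acos(8*z/5)/7 - sqrt(25 - 64*z^2)/14


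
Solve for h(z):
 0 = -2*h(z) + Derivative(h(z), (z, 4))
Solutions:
 h(z) = C1*exp(-2^(1/4)*z) + C2*exp(2^(1/4)*z) + C3*sin(2^(1/4)*z) + C4*cos(2^(1/4)*z)


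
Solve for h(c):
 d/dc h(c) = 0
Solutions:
 h(c) = C1


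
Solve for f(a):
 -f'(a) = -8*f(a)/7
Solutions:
 f(a) = C1*exp(8*a/7)


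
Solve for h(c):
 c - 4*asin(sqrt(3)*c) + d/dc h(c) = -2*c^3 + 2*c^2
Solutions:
 h(c) = C1 - c^4/2 + 2*c^3/3 - c^2/2 + 4*c*asin(sqrt(3)*c) + 4*sqrt(3)*sqrt(1 - 3*c^2)/3


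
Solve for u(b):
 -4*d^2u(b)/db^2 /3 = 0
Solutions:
 u(b) = C1 + C2*b


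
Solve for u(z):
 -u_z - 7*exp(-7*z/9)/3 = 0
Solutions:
 u(z) = C1 + 3*exp(-7*z/9)


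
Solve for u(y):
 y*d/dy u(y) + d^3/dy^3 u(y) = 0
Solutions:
 u(y) = C1 + Integral(C2*airyai(-y) + C3*airybi(-y), y)


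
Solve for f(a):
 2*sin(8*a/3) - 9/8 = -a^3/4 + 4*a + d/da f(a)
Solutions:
 f(a) = C1 + a^4/16 - 2*a^2 - 9*a/8 - 3*cos(8*a/3)/4


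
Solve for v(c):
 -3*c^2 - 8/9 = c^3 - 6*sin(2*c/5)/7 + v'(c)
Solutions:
 v(c) = C1 - c^4/4 - c^3 - 8*c/9 - 15*cos(2*c/5)/7


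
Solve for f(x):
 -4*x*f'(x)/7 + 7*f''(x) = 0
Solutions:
 f(x) = C1 + C2*erfi(sqrt(2)*x/7)


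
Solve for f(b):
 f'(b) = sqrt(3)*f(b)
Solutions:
 f(b) = C1*exp(sqrt(3)*b)


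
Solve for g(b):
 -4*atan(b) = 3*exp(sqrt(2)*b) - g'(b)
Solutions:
 g(b) = C1 + 4*b*atan(b) + 3*sqrt(2)*exp(sqrt(2)*b)/2 - 2*log(b^2 + 1)


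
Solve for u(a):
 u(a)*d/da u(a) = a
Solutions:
 u(a) = -sqrt(C1 + a^2)
 u(a) = sqrt(C1 + a^2)


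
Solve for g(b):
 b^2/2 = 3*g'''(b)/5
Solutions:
 g(b) = C1 + C2*b + C3*b^2 + b^5/72


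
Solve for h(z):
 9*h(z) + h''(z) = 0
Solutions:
 h(z) = C1*sin(3*z) + C2*cos(3*z)


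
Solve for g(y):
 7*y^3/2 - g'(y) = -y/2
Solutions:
 g(y) = C1 + 7*y^4/8 + y^2/4


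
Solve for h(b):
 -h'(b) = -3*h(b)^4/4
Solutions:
 h(b) = 2^(2/3)*(-1/(C1 + 9*b))^(1/3)
 h(b) = (-1/(C1 + 3*b))^(1/3)*(-6^(2/3) - 3*2^(2/3)*3^(1/6)*I)/6
 h(b) = (-1/(C1 + 3*b))^(1/3)*(-6^(2/3) + 3*2^(2/3)*3^(1/6)*I)/6


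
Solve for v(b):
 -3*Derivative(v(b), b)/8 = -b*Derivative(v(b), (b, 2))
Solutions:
 v(b) = C1 + C2*b^(11/8)


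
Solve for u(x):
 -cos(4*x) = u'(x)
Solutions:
 u(x) = C1 - sin(4*x)/4


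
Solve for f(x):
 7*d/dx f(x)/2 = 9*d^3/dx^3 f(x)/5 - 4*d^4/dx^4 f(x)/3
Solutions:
 f(x) = C1 + C2*exp(x*(27*3^(2/3)/(10*sqrt(105490) + 3257)^(1/3) + 18 + 3^(1/3)*(10*sqrt(105490) + 3257)^(1/3))/40)*sin(3^(1/6)*x*(-3^(2/3)*(10*sqrt(105490) + 3257)^(1/3) + 81/(10*sqrt(105490) + 3257)^(1/3))/40) + C3*exp(x*(27*3^(2/3)/(10*sqrt(105490) + 3257)^(1/3) + 18 + 3^(1/3)*(10*sqrt(105490) + 3257)^(1/3))/40)*cos(3^(1/6)*x*(-3^(2/3)*(10*sqrt(105490) + 3257)^(1/3) + 81/(10*sqrt(105490) + 3257)^(1/3))/40) + C4*exp(x*(-3^(1/3)*(10*sqrt(105490) + 3257)^(1/3) - 27*3^(2/3)/(10*sqrt(105490) + 3257)^(1/3) + 9)/20)


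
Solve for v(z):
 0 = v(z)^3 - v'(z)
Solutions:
 v(z) = -sqrt(2)*sqrt(-1/(C1 + z))/2
 v(z) = sqrt(2)*sqrt(-1/(C1 + z))/2


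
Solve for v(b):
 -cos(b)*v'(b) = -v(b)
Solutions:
 v(b) = C1*sqrt(sin(b) + 1)/sqrt(sin(b) - 1)


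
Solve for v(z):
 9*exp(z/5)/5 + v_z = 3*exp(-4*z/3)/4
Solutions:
 v(z) = C1 - 9*exp(z/5) - 9*exp(-4*z/3)/16


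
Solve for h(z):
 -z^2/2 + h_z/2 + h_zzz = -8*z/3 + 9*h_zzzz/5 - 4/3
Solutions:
 h(z) = C1 + C2*exp(z*(-10^(1/3)*(27*sqrt(7161) + 2287)^(1/3) - 10*10^(2/3)/(27*sqrt(7161) + 2287)^(1/3) + 20)/108)*sin(10^(1/3)*sqrt(3)*z*(-(27*sqrt(7161) + 2287)^(1/3) + 10*10^(1/3)/(27*sqrt(7161) + 2287)^(1/3))/108) + C3*exp(z*(-10^(1/3)*(27*sqrt(7161) + 2287)^(1/3) - 10*10^(2/3)/(27*sqrt(7161) + 2287)^(1/3) + 20)/108)*cos(10^(1/3)*sqrt(3)*z*(-(27*sqrt(7161) + 2287)^(1/3) + 10*10^(1/3)/(27*sqrt(7161) + 2287)^(1/3))/108) + C4*exp(z*(10*10^(2/3)/(27*sqrt(7161) + 2287)^(1/3) + 10 + 10^(1/3)*(27*sqrt(7161) + 2287)^(1/3))/54) + z^3/3 - 8*z^2/3 - 20*z/3


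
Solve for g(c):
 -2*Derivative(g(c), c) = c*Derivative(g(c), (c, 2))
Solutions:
 g(c) = C1 + C2/c


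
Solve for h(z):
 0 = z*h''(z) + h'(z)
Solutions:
 h(z) = C1 + C2*log(z)


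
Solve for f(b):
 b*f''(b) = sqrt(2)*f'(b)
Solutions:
 f(b) = C1 + C2*b^(1 + sqrt(2))


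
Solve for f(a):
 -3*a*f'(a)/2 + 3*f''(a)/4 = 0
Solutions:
 f(a) = C1 + C2*erfi(a)


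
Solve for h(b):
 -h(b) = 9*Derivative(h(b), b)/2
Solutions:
 h(b) = C1*exp(-2*b/9)


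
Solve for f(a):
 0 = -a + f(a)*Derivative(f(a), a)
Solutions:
 f(a) = -sqrt(C1 + a^2)
 f(a) = sqrt(C1 + a^2)


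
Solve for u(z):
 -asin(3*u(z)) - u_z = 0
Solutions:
 Integral(1/asin(3*_y), (_y, u(z))) = C1 - z


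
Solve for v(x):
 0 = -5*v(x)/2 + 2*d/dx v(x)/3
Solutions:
 v(x) = C1*exp(15*x/4)


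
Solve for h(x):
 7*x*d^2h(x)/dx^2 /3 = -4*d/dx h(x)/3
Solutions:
 h(x) = C1 + C2*x^(3/7)


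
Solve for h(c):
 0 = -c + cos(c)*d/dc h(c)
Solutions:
 h(c) = C1 + Integral(c/cos(c), c)


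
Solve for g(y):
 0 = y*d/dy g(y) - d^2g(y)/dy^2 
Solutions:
 g(y) = C1 + C2*erfi(sqrt(2)*y/2)


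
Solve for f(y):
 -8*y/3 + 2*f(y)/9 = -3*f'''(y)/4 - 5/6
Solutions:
 f(y) = C3*exp(-2*y/3) + 12*y + (C1*sin(sqrt(3)*y/3) + C2*cos(sqrt(3)*y/3))*exp(y/3) - 15/4


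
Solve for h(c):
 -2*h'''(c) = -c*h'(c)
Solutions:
 h(c) = C1 + Integral(C2*airyai(2^(2/3)*c/2) + C3*airybi(2^(2/3)*c/2), c)


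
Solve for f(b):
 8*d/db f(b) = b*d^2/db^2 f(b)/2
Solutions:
 f(b) = C1 + C2*b^17


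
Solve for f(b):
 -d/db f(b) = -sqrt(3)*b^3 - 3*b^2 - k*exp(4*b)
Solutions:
 f(b) = C1 + sqrt(3)*b^4/4 + b^3 + k*exp(4*b)/4


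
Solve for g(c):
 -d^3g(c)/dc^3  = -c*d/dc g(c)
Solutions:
 g(c) = C1 + Integral(C2*airyai(c) + C3*airybi(c), c)


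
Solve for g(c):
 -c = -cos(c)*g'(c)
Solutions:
 g(c) = C1 + Integral(c/cos(c), c)


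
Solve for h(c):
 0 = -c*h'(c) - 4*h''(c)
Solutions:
 h(c) = C1 + C2*erf(sqrt(2)*c/4)


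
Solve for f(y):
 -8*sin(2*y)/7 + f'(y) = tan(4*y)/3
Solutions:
 f(y) = C1 - log(cos(4*y))/12 - 4*cos(2*y)/7


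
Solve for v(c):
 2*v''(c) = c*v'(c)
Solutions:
 v(c) = C1 + C2*erfi(c/2)


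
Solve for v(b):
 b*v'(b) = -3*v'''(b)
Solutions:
 v(b) = C1 + Integral(C2*airyai(-3^(2/3)*b/3) + C3*airybi(-3^(2/3)*b/3), b)


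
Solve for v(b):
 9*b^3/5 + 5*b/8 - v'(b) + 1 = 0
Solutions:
 v(b) = C1 + 9*b^4/20 + 5*b^2/16 + b


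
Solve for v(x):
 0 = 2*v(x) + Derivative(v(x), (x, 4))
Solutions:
 v(x) = (C1*sin(2^(3/4)*x/2) + C2*cos(2^(3/4)*x/2))*exp(-2^(3/4)*x/2) + (C3*sin(2^(3/4)*x/2) + C4*cos(2^(3/4)*x/2))*exp(2^(3/4)*x/2)


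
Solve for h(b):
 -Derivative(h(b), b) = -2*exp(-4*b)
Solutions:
 h(b) = C1 - exp(-4*b)/2


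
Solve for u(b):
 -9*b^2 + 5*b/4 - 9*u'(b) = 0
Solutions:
 u(b) = C1 - b^3/3 + 5*b^2/72


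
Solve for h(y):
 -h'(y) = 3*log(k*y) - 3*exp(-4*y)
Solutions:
 h(y) = C1 - 3*y*log(k*y) + 3*y - 3*exp(-4*y)/4


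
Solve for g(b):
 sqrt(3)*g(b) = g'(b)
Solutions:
 g(b) = C1*exp(sqrt(3)*b)


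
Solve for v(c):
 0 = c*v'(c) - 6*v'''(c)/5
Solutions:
 v(c) = C1 + Integral(C2*airyai(5^(1/3)*6^(2/3)*c/6) + C3*airybi(5^(1/3)*6^(2/3)*c/6), c)


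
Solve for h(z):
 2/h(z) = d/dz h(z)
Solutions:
 h(z) = -sqrt(C1 + 4*z)
 h(z) = sqrt(C1 + 4*z)


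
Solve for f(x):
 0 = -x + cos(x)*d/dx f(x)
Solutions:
 f(x) = C1 + Integral(x/cos(x), x)


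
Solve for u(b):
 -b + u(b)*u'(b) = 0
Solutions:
 u(b) = -sqrt(C1 + b^2)
 u(b) = sqrt(C1 + b^2)


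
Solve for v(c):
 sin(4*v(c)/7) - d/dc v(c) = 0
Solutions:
 -c + 7*log(cos(4*v(c)/7) - 1)/8 - 7*log(cos(4*v(c)/7) + 1)/8 = C1


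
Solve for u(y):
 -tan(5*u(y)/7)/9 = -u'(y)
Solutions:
 u(y) = -7*asin(C1*exp(5*y/63))/5 + 7*pi/5
 u(y) = 7*asin(C1*exp(5*y/63))/5


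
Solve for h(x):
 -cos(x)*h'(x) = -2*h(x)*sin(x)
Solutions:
 h(x) = C1/cos(x)^2


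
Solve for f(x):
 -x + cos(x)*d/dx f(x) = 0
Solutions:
 f(x) = C1 + Integral(x/cos(x), x)


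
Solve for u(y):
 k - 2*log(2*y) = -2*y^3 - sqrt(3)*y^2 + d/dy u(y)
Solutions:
 u(y) = C1 + k*y + y^4/2 + sqrt(3)*y^3/3 - 2*y*log(y) - y*log(4) + 2*y


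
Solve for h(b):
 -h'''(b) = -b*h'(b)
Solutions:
 h(b) = C1 + Integral(C2*airyai(b) + C3*airybi(b), b)


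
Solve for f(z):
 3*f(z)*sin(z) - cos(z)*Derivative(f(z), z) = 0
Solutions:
 f(z) = C1/cos(z)^3


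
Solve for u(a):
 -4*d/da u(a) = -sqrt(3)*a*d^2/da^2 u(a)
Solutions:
 u(a) = C1 + C2*a^(1 + 4*sqrt(3)/3)


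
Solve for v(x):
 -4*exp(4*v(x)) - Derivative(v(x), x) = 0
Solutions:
 v(x) = log(-I*(1/(C1 + 16*x))^(1/4))
 v(x) = log(I*(1/(C1 + 16*x))^(1/4))
 v(x) = log(-(1/(C1 + 16*x))^(1/4))
 v(x) = log(1/(C1 + 16*x))/4


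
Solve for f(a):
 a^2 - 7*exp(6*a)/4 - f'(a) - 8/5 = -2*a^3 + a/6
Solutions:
 f(a) = C1 + a^4/2 + a^3/3 - a^2/12 - 8*a/5 - 7*exp(6*a)/24


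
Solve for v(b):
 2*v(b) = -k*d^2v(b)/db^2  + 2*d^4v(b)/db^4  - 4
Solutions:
 v(b) = C1*exp(-b*sqrt(k - sqrt(k^2 + 16))/2) + C2*exp(b*sqrt(k - sqrt(k^2 + 16))/2) + C3*exp(-b*sqrt(k + sqrt(k^2 + 16))/2) + C4*exp(b*sqrt(k + sqrt(k^2 + 16))/2) - 2


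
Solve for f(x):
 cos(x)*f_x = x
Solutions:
 f(x) = C1 + Integral(x/cos(x), x)


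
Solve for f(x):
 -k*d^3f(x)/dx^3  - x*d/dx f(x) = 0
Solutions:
 f(x) = C1 + Integral(C2*airyai(x*(-1/k)^(1/3)) + C3*airybi(x*(-1/k)^(1/3)), x)


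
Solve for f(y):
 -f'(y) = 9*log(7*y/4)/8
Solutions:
 f(y) = C1 - 9*y*log(y)/8 - 9*y*log(7)/8 + 9*y/8 + 9*y*log(2)/4


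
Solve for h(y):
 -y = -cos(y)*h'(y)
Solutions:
 h(y) = C1 + Integral(y/cos(y), y)


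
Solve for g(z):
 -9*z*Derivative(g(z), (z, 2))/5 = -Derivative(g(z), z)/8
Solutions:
 g(z) = C1 + C2*z^(77/72)


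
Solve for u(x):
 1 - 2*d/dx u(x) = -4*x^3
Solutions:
 u(x) = C1 + x^4/2 + x/2


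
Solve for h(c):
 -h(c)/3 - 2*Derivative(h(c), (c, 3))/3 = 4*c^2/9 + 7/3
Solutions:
 h(c) = C3*exp(-2^(2/3)*c/2) - 4*c^2/3 + (C1*sin(2^(2/3)*sqrt(3)*c/4) + C2*cos(2^(2/3)*sqrt(3)*c/4))*exp(2^(2/3)*c/4) - 7


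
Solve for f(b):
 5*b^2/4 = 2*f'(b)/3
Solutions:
 f(b) = C1 + 5*b^3/8


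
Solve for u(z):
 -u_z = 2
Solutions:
 u(z) = C1 - 2*z


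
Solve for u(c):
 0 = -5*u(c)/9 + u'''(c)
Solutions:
 u(c) = C3*exp(15^(1/3)*c/3) + (C1*sin(3^(5/6)*5^(1/3)*c/6) + C2*cos(3^(5/6)*5^(1/3)*c/6))*exp(-15^(1/3)*c/6)


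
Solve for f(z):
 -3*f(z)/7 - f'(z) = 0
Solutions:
 f(z) = C1*exp(-3*z/7)


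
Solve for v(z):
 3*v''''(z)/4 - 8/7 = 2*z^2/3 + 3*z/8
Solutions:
 v(z) = C1 + C2*z + C3*z^2 + C4*z^3 + z^6/405 + z^5/240 + 4*z^4/63


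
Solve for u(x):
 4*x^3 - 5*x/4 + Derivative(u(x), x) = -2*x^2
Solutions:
 u(x) = C1 - x^4 - 2*x^3/3 + 5*x^2/8


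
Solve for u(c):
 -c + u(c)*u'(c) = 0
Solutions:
 u(c) = -sqrt(C1 + c^2)
 u(c) = sqrt(C1 + c^2)


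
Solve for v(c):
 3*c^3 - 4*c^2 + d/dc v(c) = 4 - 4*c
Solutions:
 v(c) = C1 - 3*c^4/4 + 4*c^3/3 - 2*c^2 + 4*c


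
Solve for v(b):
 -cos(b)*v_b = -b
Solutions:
 v(b) = C1 + Integral(b/cos(b), b)


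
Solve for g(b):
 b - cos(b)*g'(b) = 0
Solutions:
 g(b) = C1 + Integral(b/cos(b), b)


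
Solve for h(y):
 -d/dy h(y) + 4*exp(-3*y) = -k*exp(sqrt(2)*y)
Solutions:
 h(y) = C1 + sqrt(2)*k*exp(sqrt(2)*y)/2 - 4*exp(-3*y)/3


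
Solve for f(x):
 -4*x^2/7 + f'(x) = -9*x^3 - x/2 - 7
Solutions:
 f(x) = C1 - 9*x^4/4 + 4*x^3/21 - x^2/4 - 7*x


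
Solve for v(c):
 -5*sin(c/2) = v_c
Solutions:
 v(c) = C1 + 10*cos(c/2)


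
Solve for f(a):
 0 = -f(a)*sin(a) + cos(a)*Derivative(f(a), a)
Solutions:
 f(a) = C1/cos(a)


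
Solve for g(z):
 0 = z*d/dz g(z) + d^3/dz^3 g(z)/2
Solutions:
 g(z) = C1 + Integral(C2*airyai(-2^(1/3)*z) + C3*airybi(-2^(1/3)*z), z)


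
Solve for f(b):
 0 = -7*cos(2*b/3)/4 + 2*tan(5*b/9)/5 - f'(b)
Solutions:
 f(b) = C1 - 18*log(cos(5*b/9))/25 - 21*sin(2*b/3)/8


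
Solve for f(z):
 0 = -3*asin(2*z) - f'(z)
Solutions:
 f(z) = C1 - 3*z*asin(2*z) - 3*sqrt(1 - 4*z^2)/2


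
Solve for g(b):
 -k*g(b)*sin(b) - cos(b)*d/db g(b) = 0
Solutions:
 g(b) = C1*exp(k*log(cos(b)))


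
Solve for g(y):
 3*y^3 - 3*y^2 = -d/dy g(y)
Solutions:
 g(y) = C1 - 3*y^4/4 + y^3


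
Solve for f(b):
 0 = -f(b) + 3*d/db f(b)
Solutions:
 f(b) = C1*exp(b/3)


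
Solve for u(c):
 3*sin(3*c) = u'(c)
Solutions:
 u(c) = C1 - cos(3*c)


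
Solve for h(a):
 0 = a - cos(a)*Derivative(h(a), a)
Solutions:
 h(a) = C1 + Integral(a/cos(a), a)


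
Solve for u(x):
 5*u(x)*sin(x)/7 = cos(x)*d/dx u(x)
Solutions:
 u(x) = C1/cos(x)^(5/7)


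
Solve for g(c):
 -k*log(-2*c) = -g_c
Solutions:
 g(c) = C1 + c*k*log(-c) + c*k*(-1 + log(2))


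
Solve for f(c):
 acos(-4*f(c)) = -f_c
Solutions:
 Integral(1/acos(-4*_y), (_y, f(c))) = C1 - c


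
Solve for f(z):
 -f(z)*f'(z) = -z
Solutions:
 f(z) = -sqrt(C1 + z^2)
 f(z) = sqrt(C1 + z^2)


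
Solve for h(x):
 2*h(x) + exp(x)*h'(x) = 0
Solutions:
 h(x) = C1*exp(2*exp(-x))


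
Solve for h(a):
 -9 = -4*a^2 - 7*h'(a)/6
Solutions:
 h(a) = C1 - 8*a^3/7 + 54*a/7


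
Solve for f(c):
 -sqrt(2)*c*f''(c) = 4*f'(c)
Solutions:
 f(c) = C1 + C2*c^(1 - 2*sqrt(2))


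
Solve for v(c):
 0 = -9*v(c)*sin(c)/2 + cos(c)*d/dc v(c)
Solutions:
 v(c) = C1/cos(c)^(9/2)


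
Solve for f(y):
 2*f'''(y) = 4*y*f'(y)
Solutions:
 f(y) = C1 + Integral(C2*airyai(2^(1/3)*y) + C3*airybi(2^(1/3)*y), y)


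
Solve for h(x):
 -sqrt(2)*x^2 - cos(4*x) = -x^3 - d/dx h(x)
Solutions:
 h(x) = C1 - x^4/4 + sqrt(2)*x^3/3 + sin(4*x)/4


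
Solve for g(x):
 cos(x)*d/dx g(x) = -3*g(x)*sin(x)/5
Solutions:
 g(x) = C1*cos(x)^(3/5)


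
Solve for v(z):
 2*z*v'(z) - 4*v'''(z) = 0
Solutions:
 v(z) = C1 + Integral(C2*airyai(2^(2/3)*z/2) + C3*airybi(2^(2/3)*z/2), z)


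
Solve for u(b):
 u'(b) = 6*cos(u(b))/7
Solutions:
 -6*b/7 - log(sin(u(b)) - 1)/2 + log(sin(u(b)) + 1)/2 = C1


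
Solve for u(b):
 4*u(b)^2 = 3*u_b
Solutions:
 u(b) = -3/(C1 + 4*b)


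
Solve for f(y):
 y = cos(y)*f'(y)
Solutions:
 f(y) = C1 + Integral(y/cos(y), y)


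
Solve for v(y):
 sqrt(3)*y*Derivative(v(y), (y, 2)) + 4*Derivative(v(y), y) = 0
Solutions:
 v(y) = C1 + C2*y^(1 - 4*sqrt(3)/3)


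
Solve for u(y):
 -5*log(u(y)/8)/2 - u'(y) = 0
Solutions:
 -2*Integral(1/(-log(_y) + 3*log(2)), (_y, u(y)))/5 = C1 - y


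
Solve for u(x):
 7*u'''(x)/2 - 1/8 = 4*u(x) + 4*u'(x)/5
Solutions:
 u(x) = C1*exp(-x*(4*22050^(1/3)/(sqrt(2477265) + 1575)^(1/3) + 420^(1/3)*(sqrt(2477265) + 1575)^(1/3))/210)*sin(3^(1/6)*x*(-140^(1/3)*3^(2/3)*(sqrt(2477265) + 1575)^(1/3) + 12*2450^(1/3)/(sqrt(2477265) + 1575)^(1/3))/210) + C2*exp(-x*(4*22050^(1/3)/(sqrt(2477265) + 1575)^(1/3) + 420^(1/3)*(sqrt(2477265) + 1575)^(1/3))/210)*cos(3^(1/6)*x*(-140^(1/3)*3^(2/3)*(sqrt(2477265) + 1575)^(1/3) + 12*2450^(1/3)/(sqrt(2477265) + 1575)^(1/3))/210) + C3*exp(x*(4*22050^(1/3)/(sqrt(2477265) + 1575)^(1/3) + 420^(1/3)*(sqrt(2477265) + 1575)^(1/3))/105) - 1/32


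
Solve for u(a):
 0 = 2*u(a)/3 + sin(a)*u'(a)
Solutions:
 u(a) = C1*(cos(a) + 1)^(1/3)/(cos(a) - 1)^(1/3)


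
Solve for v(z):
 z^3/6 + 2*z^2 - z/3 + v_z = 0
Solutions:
 v(z) = C1 - z^4/24 - 2*z^3/3 + z^2/6


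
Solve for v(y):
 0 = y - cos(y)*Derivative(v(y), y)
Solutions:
 v(y) = C1 + Integral(y/cos(y), y)


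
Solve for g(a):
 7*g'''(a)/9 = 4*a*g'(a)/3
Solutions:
 g(a) = C1 + Integral(C2*airyai(12^(1/3)*7^(2/3)*a/7) + C3*airybi(12^(1/3)*7^(2/3)*a/7), a)


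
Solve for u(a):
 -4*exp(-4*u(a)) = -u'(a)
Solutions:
 u(a) = log(-I*(C1 + 16*a)^(1/4))
 u(a) = log(I*(C1 + 16*a)^(1/4))
 u(a) = log(-(C1 + 16*a)^(1/4))
 u(a) = log(C1 + 16*a)/4


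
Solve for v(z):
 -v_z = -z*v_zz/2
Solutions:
 v(z) = C1 + C2*z^3


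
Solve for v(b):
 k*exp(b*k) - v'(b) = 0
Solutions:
 v(b) = C1 + exp(b*k)


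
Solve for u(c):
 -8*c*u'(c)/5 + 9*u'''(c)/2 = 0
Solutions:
 u(c) = C1 + Integral(C2*airyai(2*150^(1/3)*c/15) + C3*airybi(2*150^(1/3)*c/15), c)


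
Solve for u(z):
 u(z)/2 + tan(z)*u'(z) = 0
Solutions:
 u(z) = C1/sqrt(sin(z))


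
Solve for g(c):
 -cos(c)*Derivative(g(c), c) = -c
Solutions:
 g(c) = C1 + Integral(c/cos(c), c)


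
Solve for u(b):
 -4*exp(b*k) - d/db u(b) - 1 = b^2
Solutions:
 u(b) = C1 - b^3/3 - b - 4*exp(b*k)/k


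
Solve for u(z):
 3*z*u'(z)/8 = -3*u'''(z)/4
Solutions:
 u(z) = C1 + Integral(C2*airyai(-2^(2/3)*z/2) + C3*airybi(-2^(2/3)*z/2), z)


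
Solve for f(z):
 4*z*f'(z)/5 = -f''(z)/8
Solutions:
 f(z) = C1 + C2*erf(4*sqrt(5)*z/5)


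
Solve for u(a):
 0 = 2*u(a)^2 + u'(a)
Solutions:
 u(a) = 1/(C1 + 2*a)


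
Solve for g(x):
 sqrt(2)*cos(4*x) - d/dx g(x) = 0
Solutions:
 g(x) = C1 + sqrt(2)*sin(4*x)/4


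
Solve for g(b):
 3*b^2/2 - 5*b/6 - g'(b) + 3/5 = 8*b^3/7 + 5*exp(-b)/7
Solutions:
 g(b) = C1 - 2*b^4/7 + b^3/2 - 5*b^2/12 + 3*b/5 + 5*exp(-b)/7


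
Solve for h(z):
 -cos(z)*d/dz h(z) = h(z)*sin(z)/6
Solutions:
 h(z) = C1*cos(z)^(1/6)


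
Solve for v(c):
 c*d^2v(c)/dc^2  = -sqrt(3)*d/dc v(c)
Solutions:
 v(c) = C1 + C2*c^(1 - sqrt(3))


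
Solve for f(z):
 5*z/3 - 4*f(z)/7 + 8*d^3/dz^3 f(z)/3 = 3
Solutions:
 f(z) = C3*exp(14^(2/3)*3^(1/3)*z/14) + 35*z/12 + (C1*sin(14^(2/3)*3^(5/6)*z/28) + C2*cos(14^(2/3)*3^(5/6)*z/28))*exp(-14^(2/3)*3^(1/3)*z/28) - 21/4


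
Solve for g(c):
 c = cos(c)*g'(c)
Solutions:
 g(c) = C1 + Integral(c/cos(c), c)


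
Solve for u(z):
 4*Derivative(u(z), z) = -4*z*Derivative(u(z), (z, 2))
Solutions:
 u(z) = C1 + C2*log(z)


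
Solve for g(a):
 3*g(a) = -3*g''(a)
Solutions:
 g(a) = C1*sin(a) + C2*cos(a)


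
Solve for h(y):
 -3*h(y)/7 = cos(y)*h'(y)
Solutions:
 h(y) = C1*(sin(y) - 1)^(3/14)/(sin(y) + 1)^(3/14)


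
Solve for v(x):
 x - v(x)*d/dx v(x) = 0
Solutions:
 v(x) = -sqrt(C1 + x^2)
 v(x) = sqrt(C1 + x^2)


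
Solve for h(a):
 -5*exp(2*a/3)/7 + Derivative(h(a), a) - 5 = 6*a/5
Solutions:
 h(a) = C1 + 3*a^2/5 + 5*a + 15*exp(2*a/3)/14


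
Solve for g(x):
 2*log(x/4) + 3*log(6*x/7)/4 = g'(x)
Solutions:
 g(x) = C1 + 11*x*log(x)/4 - x*log(112) - 11*x/4 + x*log(7)/4 + 3*x*log(6)/4


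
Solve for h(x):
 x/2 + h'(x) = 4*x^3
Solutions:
 h(x) = C1 + x^4 - x^2/4


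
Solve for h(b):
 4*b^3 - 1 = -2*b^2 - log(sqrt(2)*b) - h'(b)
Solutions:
 h(b) = C1 - b^4 - 2*b^3/3 - b*log(b) - b*log(2)/2 + 2*b


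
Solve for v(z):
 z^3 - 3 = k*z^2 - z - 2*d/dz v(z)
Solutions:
 v(z) = C1 + k*z^3/6 - z^4/8 - z^2/4 + 3*z/2


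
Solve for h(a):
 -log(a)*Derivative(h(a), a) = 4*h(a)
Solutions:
 h(a) = C1*exp(-4*li(a))


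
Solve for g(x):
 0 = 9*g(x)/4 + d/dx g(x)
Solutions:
 g(x) = C1*exp(-9*x/4)


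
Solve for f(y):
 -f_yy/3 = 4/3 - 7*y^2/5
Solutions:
 f(y) = C1 + C2*y + 7*y^4/20 - 2*y^2


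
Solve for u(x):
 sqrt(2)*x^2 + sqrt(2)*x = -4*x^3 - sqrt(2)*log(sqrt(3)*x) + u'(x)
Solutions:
 u(x) = C1 + x^4 + sqrt(2)*x^3/3 + sqrt(2)*x^2/2 + sqrt(2)*x*log(x) - sqrt(2)*x + sqrt(2)*x*log(3)/2


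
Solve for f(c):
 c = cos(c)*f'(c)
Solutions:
 f(c) = C1 + Integral(c/cos(c), c)


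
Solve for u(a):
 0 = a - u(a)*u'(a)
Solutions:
 u(a) = -sqrt(C1 + a^2)
 u(a) = sqrt(C1 + a^2)


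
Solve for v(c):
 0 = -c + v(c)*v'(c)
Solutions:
 v(c) = -sqrt(C1 + c^2)
 v(c) = sqrt(C1 + c^2)


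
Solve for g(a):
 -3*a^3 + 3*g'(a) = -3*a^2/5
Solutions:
 g(a) = C1 + a^4/4 - a^3/15


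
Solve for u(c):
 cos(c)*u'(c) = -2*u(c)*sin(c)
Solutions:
 u(c) = C1*cos(c)^2


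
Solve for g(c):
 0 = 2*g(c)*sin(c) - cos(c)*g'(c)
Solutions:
 g(c) = C1/cos(c)^2


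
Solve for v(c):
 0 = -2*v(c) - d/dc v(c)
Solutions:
 v(c) = C1*exp(-2*c)


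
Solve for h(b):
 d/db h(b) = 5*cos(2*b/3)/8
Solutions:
 h(b) = C1 + 15*sin(2*b/3)/16


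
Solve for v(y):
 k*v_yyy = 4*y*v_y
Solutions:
 v(y) = C1 + Integral(C2*airyai(2^(2/3)*y*(1/k)^(1/3)) + C3*airybi(2^(2/3)*y*(1/k)^(1/3)), y)


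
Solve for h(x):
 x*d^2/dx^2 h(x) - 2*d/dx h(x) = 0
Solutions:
 h(x) = C1 + C2*x^3


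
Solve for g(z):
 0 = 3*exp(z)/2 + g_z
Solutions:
 g(z) = C1 - 3*exp(z)/2


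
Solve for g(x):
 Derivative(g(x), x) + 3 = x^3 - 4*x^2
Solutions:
 g(x) = C1 + x^4/4 - 4*x^3/3 - 3*x


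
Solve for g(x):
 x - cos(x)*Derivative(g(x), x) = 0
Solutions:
 g(x) = C1 + Integral(x/cos(x), x)


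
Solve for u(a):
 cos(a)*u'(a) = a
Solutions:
 u(a) = C1 + Integral(a/cos(a), a)


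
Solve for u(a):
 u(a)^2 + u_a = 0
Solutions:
 u(a) = 1/(C1 + a)


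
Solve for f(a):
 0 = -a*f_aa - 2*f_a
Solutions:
 f(a) = C1 + C2/a


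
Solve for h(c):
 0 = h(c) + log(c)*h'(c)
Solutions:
 h(c) = C1*exp(-li(c))


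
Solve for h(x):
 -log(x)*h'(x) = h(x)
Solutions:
 h(x) = C1*exp(-li(x))


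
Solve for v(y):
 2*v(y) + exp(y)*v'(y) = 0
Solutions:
 v(y) = C1*exp(2*exp(-y))


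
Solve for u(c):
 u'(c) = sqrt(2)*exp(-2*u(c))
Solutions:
 u(c) = log(-sqrt(C1 + 2*sqrt(2)*c))
 u(c) = log(C1 + 2*sqrt(2)*c)/2


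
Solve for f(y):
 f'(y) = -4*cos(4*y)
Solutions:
 f(y) = C1 - sin(4*y)


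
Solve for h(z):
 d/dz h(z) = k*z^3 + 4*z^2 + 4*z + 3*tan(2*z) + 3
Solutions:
 h(z) = C1 + k*z^4/4 + 4*z^3/3 + 2*z^2 + 3*z - 3*log(cos(2*z))/2


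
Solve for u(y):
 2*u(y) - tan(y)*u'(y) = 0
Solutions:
 u(y) = C1*sin(y)^2


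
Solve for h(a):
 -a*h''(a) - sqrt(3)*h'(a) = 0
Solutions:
 h(a) = C1 + C2*a^(1 - sqrt(3))


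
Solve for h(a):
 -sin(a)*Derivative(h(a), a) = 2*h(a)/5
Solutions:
 h(a) = C1*(cos(a) + 1)^(1/5)/(cos(a) - 1)^(1/5)


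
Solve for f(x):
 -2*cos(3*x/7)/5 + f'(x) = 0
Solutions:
 f(x) = C1 + 14*sin(3*x/7)/15


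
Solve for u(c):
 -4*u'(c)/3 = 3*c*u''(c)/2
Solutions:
 u(c) = C1 + C2*c^(1/9)


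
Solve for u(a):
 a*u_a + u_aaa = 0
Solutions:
 u(a) = C1 + Integral(C2*airyai(-a) + C3*airybi(-a), a)


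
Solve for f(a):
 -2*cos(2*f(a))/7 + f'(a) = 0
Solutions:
 -2*a/7 - log(sin(2*f(a)) - 1)/4 + log(sin(2*f(a)) + 1)/4 = C1


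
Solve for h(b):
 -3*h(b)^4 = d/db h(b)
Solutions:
 h(b) = (-3^(2/3) - 3*3^(1/6)*I)*(1/(C1 + 3*b))^(1/3)/6
 h(b) = (-3^(2/3) + 3*3^(1/6)*I)*(1/(C1 + 3*b))^(1/3)/6
 h(b) = (1/(C1 + 9*b))^(1/3)


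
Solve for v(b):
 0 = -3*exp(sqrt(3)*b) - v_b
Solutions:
 v(b) = C1 - sqrt(3)*exp(sqrt(3)*b)


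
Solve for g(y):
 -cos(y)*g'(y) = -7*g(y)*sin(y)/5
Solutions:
 g(y) = C1/cos(y)^(7/5)


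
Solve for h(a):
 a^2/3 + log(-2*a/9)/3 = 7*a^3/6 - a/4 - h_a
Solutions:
 h(a) = C1 + 7*a^4/24 - a^3/9 - a^2/8 - a*log(-a)/3 + a*(-log(2) + 1/3 + 2*log(6)/3)


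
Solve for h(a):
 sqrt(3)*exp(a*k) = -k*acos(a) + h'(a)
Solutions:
 h(a) = C1 + k*(a*acos(a) - sqrt(1 - a^2)) + sqrt(3)*Piecewise((exp(a*k)/k, Ne(k, 0)), (a, True))


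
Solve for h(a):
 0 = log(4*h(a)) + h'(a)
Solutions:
 Integral(1/(log(_y) + 2*log(2)), (_y, h(a))) = C1 - a


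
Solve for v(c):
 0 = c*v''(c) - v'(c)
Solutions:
 v(c) = C1 + C2*c^2


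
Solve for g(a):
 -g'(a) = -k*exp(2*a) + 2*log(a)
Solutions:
 g(a) = C1 - 2*a*log(a) + 2*a + k*exp(2*a)/2


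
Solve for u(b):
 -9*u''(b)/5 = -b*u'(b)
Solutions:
 u(b) = C1 + C2*erfi(sqrt(10)*b/6)


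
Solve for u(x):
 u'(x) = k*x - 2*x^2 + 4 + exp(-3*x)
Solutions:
 u(x) = C1 + k*x^2/2 - 2*x^3/3 + 4*x - exp(-3*x)/3
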